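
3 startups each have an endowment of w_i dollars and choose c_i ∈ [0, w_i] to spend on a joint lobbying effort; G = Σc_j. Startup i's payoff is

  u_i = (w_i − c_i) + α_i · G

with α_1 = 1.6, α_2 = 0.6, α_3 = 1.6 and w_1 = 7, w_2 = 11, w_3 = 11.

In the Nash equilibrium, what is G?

18

∂u_i/∂c_i = α_i − 1, so startup i contributes w_i if α_i > 1, else 0.
α_i > 1 for i ∈ {1, 3}; NE contributions (7, 0, 11), G = 18.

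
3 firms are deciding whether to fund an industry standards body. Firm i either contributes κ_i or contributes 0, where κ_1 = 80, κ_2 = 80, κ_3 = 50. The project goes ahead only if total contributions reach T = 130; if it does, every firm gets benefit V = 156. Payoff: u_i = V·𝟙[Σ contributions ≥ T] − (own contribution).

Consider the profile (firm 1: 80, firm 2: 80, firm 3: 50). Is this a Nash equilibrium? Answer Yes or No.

No

Total = 210 ≥ 130: provided.
Firm 1 (pledges 80, payoff 76): dropping to 0 → total 130, payoff 156. Profitable deviation.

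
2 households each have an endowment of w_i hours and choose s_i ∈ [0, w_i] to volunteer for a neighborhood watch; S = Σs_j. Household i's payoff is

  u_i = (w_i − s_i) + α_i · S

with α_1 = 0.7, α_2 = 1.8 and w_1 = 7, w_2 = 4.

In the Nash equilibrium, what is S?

∂u_i/∂s_i = α_i − 1, so household i contributes w_i if α_i > 1, else 0.
α_i > 1 for i ∈ {2}; NE contributions (0, 4), S = 4.

4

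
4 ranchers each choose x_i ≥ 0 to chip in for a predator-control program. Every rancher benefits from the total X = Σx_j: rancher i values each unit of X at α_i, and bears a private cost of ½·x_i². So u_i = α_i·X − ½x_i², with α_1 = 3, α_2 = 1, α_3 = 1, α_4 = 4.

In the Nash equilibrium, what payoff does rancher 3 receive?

8.5

Rancher i's FOC: ∂u_i/∂x_i = α_i − x_i = 0, so x_i* = α_i.
NE contributions = (3, 1, 1, 4); X = 9.
u_3 = α_3·X − ½·(x_3)² = 1·9 − ½·1² = 8.5.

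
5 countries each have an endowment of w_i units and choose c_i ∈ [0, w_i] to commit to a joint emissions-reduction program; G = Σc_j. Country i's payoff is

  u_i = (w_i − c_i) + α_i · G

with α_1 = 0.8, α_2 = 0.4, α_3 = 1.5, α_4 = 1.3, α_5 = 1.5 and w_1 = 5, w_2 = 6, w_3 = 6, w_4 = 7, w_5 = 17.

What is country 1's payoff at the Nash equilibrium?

∂u_i/∂c_i = α_i − 1, so country i contributes w_i if α_i > 1, else 0.
α_i > 1 for i ∈ {3, 4, 5}; NE contributions (0, 0, 6, 7, 17), G = 30.
u_1 = (5 − 0) + 0.8·30 = 29.

29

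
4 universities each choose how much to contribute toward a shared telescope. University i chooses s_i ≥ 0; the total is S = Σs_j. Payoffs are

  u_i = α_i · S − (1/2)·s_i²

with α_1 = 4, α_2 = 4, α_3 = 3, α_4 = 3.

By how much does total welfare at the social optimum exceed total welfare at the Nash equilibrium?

University i's FOC: ∂u_i/∂s_i = α_i − s_i = 0, so s_i* = α_i.
NE contributions = (4, 4, 3, 3); S = 14.
W^NE = (Σα)·S − ½Σα_i² = 14² − ½·50 = 171.
Planner sets s_i = Σα_j = 14 for every i, so S^SO = 4·14 = 56.
W^SO = (Σα)·S^SO − ½·4·(Σα)² = (4/2)·14² = 392.
Deadweight loss = W^SO − W^NE = 221.

221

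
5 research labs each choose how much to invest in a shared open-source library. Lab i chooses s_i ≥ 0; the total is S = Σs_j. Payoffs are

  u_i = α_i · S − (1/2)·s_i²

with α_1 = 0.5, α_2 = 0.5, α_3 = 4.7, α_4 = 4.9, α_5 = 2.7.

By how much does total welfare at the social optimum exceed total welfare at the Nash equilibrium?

292.28

Lab i's FOC: ∂u_i/∂s_i = α_i − s_i = 0, so s_i* = α_i.
NE contributions = (0.5, 0.5, 4.7, 4.9, 2.7); S = 13.3.
W^NE = (Σα)·S − ½Σα_i² = 13.3² − ½·53.89 = 149.945.
Planner sets s_i = Σα_j = 13.3 for every i, so S^SO = 5·13.3 = 66.5.
W^SO = (Σα)·S^SO − ½·5·(Σα)² = (5/2)·13.3² = 442.225.
Deadweight loss = W^SO − W^NE = 292.28.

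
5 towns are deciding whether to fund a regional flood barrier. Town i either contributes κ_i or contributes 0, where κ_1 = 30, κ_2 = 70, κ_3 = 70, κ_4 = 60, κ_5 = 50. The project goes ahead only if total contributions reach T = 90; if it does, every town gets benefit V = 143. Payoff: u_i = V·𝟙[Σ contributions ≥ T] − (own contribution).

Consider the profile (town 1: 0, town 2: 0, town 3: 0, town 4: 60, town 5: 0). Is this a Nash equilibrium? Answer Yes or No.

Total = 60 < 90: not provided.
Town 1 (pledges 0, payoff 0): pledging 30 → total 90, payoff 113. Profitable deviation.

No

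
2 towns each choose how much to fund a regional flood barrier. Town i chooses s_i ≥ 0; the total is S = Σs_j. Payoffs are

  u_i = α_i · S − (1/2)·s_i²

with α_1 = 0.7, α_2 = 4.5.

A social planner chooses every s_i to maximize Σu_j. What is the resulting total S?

10.4

Planner FOC: ∂(Σu_j)/∂s_i = (Σα_j) − s_i = 0, so s_i^SO = Σα_j = 5.2 for every i; S^SO = 10.4.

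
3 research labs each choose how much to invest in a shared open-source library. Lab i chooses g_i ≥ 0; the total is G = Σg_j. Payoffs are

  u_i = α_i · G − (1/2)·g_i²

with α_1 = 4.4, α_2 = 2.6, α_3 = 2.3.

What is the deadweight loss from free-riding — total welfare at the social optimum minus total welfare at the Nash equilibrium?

58.95

Lab i's FOC: ∂u_i/∂g_i = α_i − g_i = 0, so g_i* = α_i.
NE contributions = (4.4, 2.6, 2.3); G = 9.3.
W^NE = (Σα)·G − ½Σα_i² = 9.3² − ½·31.41 = 70.785.
Planner sets g_i = Σα_j = 9.3 for every i, so G^SO = 3·9.3 = 27.9.
W^SO = (Σα)·G^SO − ½·3·(Σα)² = (3/2)·9.3² = 129.735.
Deadweight loss = W^SO − W^NE = 58.95.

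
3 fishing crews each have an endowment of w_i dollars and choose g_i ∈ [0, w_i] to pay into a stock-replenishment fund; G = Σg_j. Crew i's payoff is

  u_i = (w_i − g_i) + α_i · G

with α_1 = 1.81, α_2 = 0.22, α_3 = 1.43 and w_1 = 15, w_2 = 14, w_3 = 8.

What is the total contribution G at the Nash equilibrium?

23

∂u_i/∂g_i = α_i − 1, so crew i contributes w_i if α_i > 1, else 0.
α_i > 1 for i ∈ {1, 3}; NE contributions (15, 0, 8), G = 23.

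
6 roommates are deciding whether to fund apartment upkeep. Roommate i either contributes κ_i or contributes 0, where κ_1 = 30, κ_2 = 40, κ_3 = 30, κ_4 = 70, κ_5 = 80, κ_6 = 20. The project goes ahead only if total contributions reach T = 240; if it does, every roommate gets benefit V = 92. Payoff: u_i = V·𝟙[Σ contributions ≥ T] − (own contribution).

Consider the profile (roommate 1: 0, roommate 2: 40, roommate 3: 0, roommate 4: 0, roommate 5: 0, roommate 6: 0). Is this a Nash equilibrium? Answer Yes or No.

No

Total = 40 < 240: not provided.
Roommate 1 (pledges 0, payoff 0): pledging 30 → total 70, payoff -30. No gain.
Roommate 2 (pledges 40, payoff -40): dropping to 0 → total 0, payoff 0. Profitable deviation.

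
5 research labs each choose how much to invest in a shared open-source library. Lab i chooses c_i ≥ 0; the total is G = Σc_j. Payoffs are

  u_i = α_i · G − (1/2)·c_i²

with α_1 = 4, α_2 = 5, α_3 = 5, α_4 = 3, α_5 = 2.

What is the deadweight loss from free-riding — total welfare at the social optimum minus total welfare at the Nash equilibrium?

581

Lab i's FOC: ∂u_i/∂c_i = α_i − c_i = 0, so c_i* = α_i.
NE contributions = (4, 5, 5, 3, 2); G = 19.
W^NE = (Σα)·G − ½Σα_i² = 19² − ½·79 = 321.5.
Planner sets c_i = Σα_j = 19 for every i, so G^SO = 5·19 = 95.
W^SO = (Σα)·G^SO − ½·5·(Σα)² = (5/2)·19² = 902.5.
Deadweight loss = W^SO − W^NE = 581.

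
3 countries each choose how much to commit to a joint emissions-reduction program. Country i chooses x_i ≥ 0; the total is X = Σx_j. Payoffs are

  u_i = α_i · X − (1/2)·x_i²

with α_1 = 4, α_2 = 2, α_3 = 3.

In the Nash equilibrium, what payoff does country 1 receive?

28

Country i's FOC: ∂u_i/∂x_i = α_i − x_i = 0, so x_i* = α_i.
NE contributions = (4, 2, 3); X = 9.
u_1 = α_1·X − ½·(x_1)² = 4·9 − ½·4² = 28.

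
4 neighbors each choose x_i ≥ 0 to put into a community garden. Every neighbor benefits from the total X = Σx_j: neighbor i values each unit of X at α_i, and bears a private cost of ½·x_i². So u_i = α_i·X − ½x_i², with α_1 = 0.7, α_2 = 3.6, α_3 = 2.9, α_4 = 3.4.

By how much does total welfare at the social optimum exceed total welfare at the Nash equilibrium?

Neighbor i's FOC: ∂u_i/∂x_i = α_i − x_i = 0, so x_i* = α_i.
NE contributions = (0.7, 3.6, 2.9, 3.4); X = 10.6.
W^NE = (Σα)·X − ½Σα_i² = 10.6² − ½·33.42 = 95.65.
Planner sets x_i = Σα_j = 10.6 for every i, so X^SO = 4·10.6 = 42.4.
W^SO = (Σα)·X^SO − ½·4·(Σα)² = (4/2)·10.6² = 224.72.
Deadweight loss = W^SO − W^NE = 129.07.

129.07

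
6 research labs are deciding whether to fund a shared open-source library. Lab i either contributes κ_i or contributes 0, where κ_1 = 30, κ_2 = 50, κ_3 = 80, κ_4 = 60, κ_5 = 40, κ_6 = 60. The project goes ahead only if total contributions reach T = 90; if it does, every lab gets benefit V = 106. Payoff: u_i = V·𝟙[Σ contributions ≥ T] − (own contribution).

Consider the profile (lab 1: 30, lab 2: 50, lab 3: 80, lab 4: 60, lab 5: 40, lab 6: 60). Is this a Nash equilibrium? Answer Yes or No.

Total = 320 ≥ 90: provided.
Lab 1 (pledges 30, payoff 76): dropping to 0 → total 290, payoff 106. Profitable deviation.

No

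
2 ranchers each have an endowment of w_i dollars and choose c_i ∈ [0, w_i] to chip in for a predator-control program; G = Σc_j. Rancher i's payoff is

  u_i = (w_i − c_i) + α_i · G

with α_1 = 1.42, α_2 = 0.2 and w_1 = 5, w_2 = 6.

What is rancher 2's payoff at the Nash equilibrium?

∂u_i/∂c_i = α_i − 1, so rancher i contributes w_i if α_i > 1, else 0.
α_i > 1 for i ∈ {1}; NE contributions (5, 0), G = 5.
u_2 = (6 − 0) + 0.2·5 = 7.

7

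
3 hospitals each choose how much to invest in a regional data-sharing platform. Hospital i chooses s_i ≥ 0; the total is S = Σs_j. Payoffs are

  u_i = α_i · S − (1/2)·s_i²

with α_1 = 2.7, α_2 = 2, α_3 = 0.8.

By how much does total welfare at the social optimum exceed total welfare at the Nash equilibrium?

21.09

Hospital i's FOC: ∂u_i/∂s_i = α_i − s_i = 0, so s_i* = α_i.
NE contributions = (2.7, 2, 0.8); S = 5.5.
W^NE = (Σα)·S − ½Σα_i² = 5.5² − ½·11.93 = 24.285.
Planner sets s_i = Σα_j = 5.5 for every i, so S^SO = 3·5.5 = 16.5.
W^SO = (Σα)·S^SO − ½·3·(Σα)² = (3/2)·5.5² = 45.375.
Deadweight loss = W^SO − W^NE = 21.09.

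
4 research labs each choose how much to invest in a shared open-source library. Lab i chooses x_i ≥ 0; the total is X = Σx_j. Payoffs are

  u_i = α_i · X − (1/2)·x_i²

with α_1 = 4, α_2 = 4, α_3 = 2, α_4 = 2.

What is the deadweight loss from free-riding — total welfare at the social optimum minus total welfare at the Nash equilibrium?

164

Lab i's FOC: ∂u_i/∂x_i = α_i − x_i = 0, so x_i* = α_i.
NE contributions = (4, 4, 2, 2); X = 12.
W^NE = (Σα)·X − ½Σα_i² = 12² − ½·40 = 124.
Planner sets x_i = Σα_j = 12 for every i, so X^SO = 4·12 = 48.
W^SO = (Σα)·X^SO − ½·4·(Σα)² = (4/2)·12² = 288.
Deadweight loss = W^SO − W^NE = 164.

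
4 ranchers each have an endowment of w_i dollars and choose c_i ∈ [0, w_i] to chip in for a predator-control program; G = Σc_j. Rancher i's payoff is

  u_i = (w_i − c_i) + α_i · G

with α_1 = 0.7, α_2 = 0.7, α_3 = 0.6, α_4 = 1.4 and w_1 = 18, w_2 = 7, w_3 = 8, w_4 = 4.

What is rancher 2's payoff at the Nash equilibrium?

9.8

∂u_i/∂c_i = α_i − 1, so rancher i contributes w_i if α_i > 1, else 0.
α_i > 1 for i ∈ {4}; NE contributions (0, 0, 0, 4), G = 4.
u_2 = (7 − 0) + 0.7·4 = 9.8.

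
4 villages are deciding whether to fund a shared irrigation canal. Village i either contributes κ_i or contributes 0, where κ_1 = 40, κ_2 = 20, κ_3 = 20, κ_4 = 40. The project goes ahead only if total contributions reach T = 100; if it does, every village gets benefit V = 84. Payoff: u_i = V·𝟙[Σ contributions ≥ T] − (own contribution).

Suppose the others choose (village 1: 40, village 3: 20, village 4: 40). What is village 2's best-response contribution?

0

Others' total = 100 ≥ 100; contributing adds cost 20 for no extra benefit.
Best response: 0.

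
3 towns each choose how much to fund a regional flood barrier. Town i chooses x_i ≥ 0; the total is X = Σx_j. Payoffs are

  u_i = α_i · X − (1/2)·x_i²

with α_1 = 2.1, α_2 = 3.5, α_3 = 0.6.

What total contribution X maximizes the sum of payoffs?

18.6

Planner FOC: ∂(Σu_j)/∂x_i = (Σα_j) − x_i = 0, so x_i^SO = Σα_j = 6.2 for every i; X^SO = 18.6.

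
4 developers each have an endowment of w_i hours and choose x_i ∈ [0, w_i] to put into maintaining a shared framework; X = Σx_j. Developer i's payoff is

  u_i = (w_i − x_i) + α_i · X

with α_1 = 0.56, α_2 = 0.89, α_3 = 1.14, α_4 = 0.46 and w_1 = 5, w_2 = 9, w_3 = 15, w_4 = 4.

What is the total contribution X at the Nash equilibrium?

15

∂u_i/∂x_i = α_i − 1, so developer i contributes w_i if α_i > 1, else 0.
α_i > 1 for i ∈ {3}; NE contributions (0, 0, 15, 0), X = 15.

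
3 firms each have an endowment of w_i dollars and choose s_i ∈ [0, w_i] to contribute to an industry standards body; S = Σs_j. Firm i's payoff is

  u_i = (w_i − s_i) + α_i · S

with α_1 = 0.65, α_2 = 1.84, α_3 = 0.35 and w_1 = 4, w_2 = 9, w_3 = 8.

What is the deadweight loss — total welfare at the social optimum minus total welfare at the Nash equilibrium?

∂u_i/∂s_i = α_i − 1, so firm i contributes w_i if α_i > 1, else 0.
α_i > 1 for i ∈ {2}; NE contributions (0, 9, 0), S = 9.
W^NE = Σw_i − S^NE + (Σα_i)·S^NE = 21 + 1.84·9 = 37.56.
Planner: ∂(Σu_j)/∂s_i = Σα_j − 1 = 1.84 > 0, so everyone contributes w_i; S^SO = 21, W^SO = 21 + 1.84·21 = 59.64.
Deadweight loss = 22.08.

22.08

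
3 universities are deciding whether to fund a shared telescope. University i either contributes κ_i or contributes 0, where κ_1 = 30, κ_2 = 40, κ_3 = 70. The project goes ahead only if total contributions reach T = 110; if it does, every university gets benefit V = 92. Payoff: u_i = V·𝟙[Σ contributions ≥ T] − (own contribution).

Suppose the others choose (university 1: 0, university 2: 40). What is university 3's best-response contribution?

Others' total = 40. Contributing 70 brings total to 110 ≥ 110: gain V − κ_3 = 22.
Best response: 70.

70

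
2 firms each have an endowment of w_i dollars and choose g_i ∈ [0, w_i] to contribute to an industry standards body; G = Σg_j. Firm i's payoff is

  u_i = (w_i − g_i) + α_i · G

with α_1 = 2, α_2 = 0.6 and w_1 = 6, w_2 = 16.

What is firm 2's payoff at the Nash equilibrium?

19.6

∂u_i/∂g_i = α_i − 1, so firm i contributes w_i if α_i > 1, else 0.
α_i > 1 for i ∈ {1}; NE contributions (6, 0), G = 6.
u_2 = (16 − 0) + 0.6·6 = 19.6.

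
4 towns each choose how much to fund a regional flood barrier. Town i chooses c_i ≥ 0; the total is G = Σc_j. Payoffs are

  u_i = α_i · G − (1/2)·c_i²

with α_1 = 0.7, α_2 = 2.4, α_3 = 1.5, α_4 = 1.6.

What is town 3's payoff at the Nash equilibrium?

Town i's FOC: ∂u_i/∂c_i = α_i − c_i = 0, so c_i* = α_i.
NE contributions = (0.7, 2.4, 1.5, 1.6); G = 6.2.
u_3 = α_3·G − ½·(c_3)² = 1.5·6.2 − ½·1.5² = 8.175.

8.175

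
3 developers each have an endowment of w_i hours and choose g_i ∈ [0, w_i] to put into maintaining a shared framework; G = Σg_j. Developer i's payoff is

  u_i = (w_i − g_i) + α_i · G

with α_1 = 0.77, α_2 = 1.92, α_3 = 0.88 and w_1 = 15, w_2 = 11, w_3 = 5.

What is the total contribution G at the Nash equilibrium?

∂u_i/∂g_i = α_i − 1, so developer i contributes w_i if α_i > 1, else 0.
α_i > 1 for i ∈ {2}; NE contributions (0, 11, 0), G = 11.

11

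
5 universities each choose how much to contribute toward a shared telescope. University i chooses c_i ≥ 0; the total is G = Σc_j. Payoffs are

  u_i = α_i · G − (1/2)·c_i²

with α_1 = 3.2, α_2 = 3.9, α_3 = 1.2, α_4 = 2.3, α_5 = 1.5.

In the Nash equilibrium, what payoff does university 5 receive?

17.025

University i's FOC: ∂u_i/∂c_i = α_i − c_i = 0, so c_i* = α_i.
NE contributions = (3.2, 3.9, 1.2, 2.3, 1.5); G = 12.1.
u_5 = α_5·G − ½·(c_5)² = 1.5·12.1 − ½·1.5² = 17.025.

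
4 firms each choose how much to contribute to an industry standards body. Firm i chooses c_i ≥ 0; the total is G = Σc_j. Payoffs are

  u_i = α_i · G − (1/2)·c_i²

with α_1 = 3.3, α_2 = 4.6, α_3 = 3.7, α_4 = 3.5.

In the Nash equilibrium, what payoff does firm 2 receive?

58.88

Firm i's FOC: ∂u_i/∂c_i = α_i − c_i = 0, so c_i* = α_i.
NE contributions = (3.3, 4.6, 3.7, 3.5); G = 15.1.
u_2 = α_2·G − ½·(c_2)² = 4.6·15.1 − ½·4.6² = 58.88.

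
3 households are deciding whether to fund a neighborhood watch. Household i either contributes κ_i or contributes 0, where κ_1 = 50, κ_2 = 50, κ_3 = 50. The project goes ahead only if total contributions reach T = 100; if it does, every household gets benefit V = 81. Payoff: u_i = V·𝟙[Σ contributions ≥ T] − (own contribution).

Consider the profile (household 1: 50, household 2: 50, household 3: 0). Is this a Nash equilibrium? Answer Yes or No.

Total = 100 ≥ 100: provided.
Household 1 (pledges 50, payoff 31): dropping to 0 → total 50, payoff 0. No gain.
Household 2 (pledges 50, payoff 31): dropping to 0 → total 50, payoff 0. No gain.
Household 3 (pledges 0, payoff 81): pledging 50 → total 150, payoff 31. No gain.

Yes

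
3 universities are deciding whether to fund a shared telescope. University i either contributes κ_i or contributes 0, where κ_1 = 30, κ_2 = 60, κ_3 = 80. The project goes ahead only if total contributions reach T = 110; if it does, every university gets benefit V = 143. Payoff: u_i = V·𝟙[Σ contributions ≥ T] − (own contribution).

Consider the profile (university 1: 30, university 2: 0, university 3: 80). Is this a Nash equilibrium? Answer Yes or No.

Total = 110 ≥ 110: provided.
University 1 (pledges 30, payoff 113): dropping to 0 → total 80, payoff 0. No gain.
University 2 (pledges 0, payoff 143): pledging 60 → total 170, payoff 83. No gain.
University 3 (pledges 80, payoff 63): dropping to 0 → total 30, payoff 0. No gain.

Yes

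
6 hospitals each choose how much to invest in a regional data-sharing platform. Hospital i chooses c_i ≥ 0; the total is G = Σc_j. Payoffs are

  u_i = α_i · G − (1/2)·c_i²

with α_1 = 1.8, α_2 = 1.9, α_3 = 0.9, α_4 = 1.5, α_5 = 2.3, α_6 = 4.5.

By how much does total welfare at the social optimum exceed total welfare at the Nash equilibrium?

Hospital i's FOC: ∂u_i/∂c_i = α_i − c_i = 0, so c_i* = α_i.
NE contributions = (1.8, 1.9, 0.9, 1.5, 2.3, 4.5); G = 12.9.
W^NE = (Σα)·G − ½Σα_i² = 12.9² − ½·35.45 = 148.685.
Planner sets c_i = Σα_j = 12.9 for every i, so G^SO = 6·12.9 = 77.4.
W^SO = (Σα)·G^SO − ½·6·(Σα)² = (6/2)·12.9² = 499.23.
Deadweight loss = W^SO − W^NE = 350.545.

350.545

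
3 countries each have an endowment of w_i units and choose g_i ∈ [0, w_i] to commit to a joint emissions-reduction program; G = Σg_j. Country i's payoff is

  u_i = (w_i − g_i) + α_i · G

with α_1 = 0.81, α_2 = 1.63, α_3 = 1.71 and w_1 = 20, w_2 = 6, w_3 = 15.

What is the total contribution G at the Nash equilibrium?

21

∂u_i/∂g_i = α_i − 1, so country i contributes w_i if α_i > 1, else 0.
α_i > 1 for i ∈ {2, 3}; NE contributions (0, 6, 15), G = 21.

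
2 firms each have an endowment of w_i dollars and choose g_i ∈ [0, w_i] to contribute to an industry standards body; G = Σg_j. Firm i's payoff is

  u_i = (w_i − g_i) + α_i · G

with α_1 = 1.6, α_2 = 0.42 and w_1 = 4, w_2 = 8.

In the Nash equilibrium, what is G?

∂u_i/∂g_i = α_i − 1, so firm i contributes w_i if α_i > 1, else 0.
α_i > 1 for i ∈ {1}; NE contributions (4, 0), G = 4.

4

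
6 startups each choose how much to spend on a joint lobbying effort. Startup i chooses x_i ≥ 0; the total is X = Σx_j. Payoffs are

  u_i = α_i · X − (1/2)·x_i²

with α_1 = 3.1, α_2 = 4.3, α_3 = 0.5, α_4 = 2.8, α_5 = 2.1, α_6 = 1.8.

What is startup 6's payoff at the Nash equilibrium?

Startup i's FOC: ∂u_i/∂x_i = α_i − x_i = 0, so x_i* = α_i.
NE contributions = (3.1, 4.3, 0.5, 2.8, 2.1, 1.8); X = 14.6.
u_6 = α_6·X − ½·(x_6)² = 1.8·14.6 − ½·1.8² = 24.66.

24.66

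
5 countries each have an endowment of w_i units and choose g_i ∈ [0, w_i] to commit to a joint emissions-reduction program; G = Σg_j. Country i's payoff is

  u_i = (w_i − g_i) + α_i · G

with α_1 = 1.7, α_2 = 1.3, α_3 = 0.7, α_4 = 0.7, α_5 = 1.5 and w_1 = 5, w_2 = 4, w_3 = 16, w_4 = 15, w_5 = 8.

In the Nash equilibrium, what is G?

17

∂u_i/∂g_i = α_i − 1, so country i contributes w_i if α_i > 1, else 0.
α_i > 1 for i ∈ {1, 2, 5}; NE contributions (5, 4, 0, 0, 8), G = 17.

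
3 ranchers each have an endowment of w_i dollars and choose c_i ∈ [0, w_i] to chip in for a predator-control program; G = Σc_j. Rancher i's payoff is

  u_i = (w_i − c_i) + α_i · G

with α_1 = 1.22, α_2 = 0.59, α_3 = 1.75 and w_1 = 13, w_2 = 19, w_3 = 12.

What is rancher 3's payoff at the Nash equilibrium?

∂u_i/∂c_i = α_i − 1, so rancher i contributes w_i if α_i > 1, else 0.
α_i > 1 for i ∈ {1, 3}; NE contributions (13, 0, 12), G = 25.
u_3 = (12 − 12) + 1.75·25 = 43.75.

43.75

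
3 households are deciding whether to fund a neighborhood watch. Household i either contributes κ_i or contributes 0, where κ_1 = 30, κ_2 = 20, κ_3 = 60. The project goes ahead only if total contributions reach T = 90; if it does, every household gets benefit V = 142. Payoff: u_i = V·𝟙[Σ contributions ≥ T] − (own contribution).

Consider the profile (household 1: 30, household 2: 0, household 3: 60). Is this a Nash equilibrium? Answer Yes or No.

Total = 90 ≥ 90: provided.
Household 1 (pledges 30, payoff 112): dropping to 0 → total 60, payoff 0. No gain.
Household 2 (pledges 0, payoff 142): pledging 20 → total 110, payoff 122. No gain.
Household 3 (pledges 60, payoff 82): dropping to 0 → total 30, payoff 0. No gain.

Yes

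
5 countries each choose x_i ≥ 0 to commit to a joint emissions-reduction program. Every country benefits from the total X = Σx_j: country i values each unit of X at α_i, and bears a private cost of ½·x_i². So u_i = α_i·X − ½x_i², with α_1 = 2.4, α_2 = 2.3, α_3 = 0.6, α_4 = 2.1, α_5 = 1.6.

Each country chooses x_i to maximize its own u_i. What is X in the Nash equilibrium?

Country i's FOC: ∂u_i/∂x_i = α_i − x_i = 0, so x_i* = α_i.
NE contributions = (2.4, 2.3, 0.6, 2.1, 1.6); X = 9.

9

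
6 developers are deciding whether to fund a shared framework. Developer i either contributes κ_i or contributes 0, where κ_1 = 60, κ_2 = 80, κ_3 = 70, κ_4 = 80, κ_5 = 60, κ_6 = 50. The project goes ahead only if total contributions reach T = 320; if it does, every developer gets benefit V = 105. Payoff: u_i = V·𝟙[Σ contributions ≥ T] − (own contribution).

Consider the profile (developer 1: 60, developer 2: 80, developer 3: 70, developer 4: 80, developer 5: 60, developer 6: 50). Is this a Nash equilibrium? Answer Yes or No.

No

Total = 400 ≥ 320: provided.
Developer 1 (pledges 60, payoff 45): dropping to 0 → total 340, payoff 105. Profitable deviation.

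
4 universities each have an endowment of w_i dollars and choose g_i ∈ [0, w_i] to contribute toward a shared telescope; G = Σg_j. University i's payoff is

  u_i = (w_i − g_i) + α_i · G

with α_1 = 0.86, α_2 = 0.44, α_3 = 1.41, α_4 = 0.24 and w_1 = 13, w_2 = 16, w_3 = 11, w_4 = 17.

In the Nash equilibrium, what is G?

11

∂u_i/∂g_i = α_i − 1, so university i contributes w_i if α_i > 1, else 0.
α_i > 1 for i ∈ {3}; NE contributions (0, 0, 11, 0), G = 11.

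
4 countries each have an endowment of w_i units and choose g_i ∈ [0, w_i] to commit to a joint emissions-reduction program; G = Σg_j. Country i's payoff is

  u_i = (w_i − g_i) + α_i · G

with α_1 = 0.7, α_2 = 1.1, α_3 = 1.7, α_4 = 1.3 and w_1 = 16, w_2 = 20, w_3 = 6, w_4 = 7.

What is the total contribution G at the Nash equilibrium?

33

∂u_i/∂g_i = α_i − 1, so country i contributes w_i if α_i > 1, else 0.
α_i > 1 for i ∈ {2, 3, 4}; NE contributions (0, 20, 6, 7), G = 33.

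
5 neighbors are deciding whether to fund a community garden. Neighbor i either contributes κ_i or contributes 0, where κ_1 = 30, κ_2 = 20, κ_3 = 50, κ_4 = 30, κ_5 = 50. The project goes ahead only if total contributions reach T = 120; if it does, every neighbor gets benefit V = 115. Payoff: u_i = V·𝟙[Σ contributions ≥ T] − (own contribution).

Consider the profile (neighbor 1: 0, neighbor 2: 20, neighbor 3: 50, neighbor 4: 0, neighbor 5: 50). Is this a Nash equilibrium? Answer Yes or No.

Yes

Total = 120 ≥ 120: provided.
Neighbor 1 (pledges 0, payoff 115): pledging 30 → total 150, payoff 85. No gain.
Neighbor 2 (pledges 20, payoff 95): dropping to 0 → total 100, payoff 0. No gain.
Neighbor 3 (pledges 50, payoff 65): dropping to 0 → total 70, payoff 0. No gain.
Neighbor 4 (pledges 0, payoff 115): pledging 30 → total 150, payoff 85. No gain.
Neighbor 5 (pledges 50, payoff 65): dropping to 0 → total 70, payoff 0. No gain.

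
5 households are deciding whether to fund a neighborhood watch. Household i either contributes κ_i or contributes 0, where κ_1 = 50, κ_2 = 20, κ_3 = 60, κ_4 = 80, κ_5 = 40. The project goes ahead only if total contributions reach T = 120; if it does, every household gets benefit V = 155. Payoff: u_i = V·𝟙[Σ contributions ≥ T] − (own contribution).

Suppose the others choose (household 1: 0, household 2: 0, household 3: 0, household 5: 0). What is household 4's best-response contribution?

Others' total = 0. Even contributing 80 gives 80 < 120: no benefit either way.
Best response: 0.

0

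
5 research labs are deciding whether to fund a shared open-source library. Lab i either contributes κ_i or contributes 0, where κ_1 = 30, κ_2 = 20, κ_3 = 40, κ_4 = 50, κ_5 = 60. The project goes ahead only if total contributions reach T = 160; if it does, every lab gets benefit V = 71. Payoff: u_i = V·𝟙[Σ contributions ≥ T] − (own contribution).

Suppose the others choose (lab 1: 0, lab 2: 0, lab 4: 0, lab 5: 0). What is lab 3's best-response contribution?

0

Others' total = 0. Even contributing 40 gives 40 < 160: no benefit either way.
Best response: 0.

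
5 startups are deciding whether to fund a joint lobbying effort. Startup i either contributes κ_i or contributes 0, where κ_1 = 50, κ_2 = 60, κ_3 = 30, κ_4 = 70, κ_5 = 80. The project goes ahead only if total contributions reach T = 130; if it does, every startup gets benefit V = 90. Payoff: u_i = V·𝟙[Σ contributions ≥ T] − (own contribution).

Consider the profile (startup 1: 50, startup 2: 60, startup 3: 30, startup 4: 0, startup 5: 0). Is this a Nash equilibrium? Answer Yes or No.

Total = 140 ≥ 130: provided.
Startup 1 (pledges 50, payoff 40): dropping to 0 → total 90, payoff 0. No gain.
Startup 2 (pledges 60, payoff 30): dropping to 0 → total 80, payoff 0. No gain.
Startup 3 (pledges 30, payoff 60): dropping to 0 → total 110, payoff 0. No gain.
Startup 4 (pledges 0, payoff 90): pledging 70 → total 210, payoff 20. No gain.
Startup 5 (pledges 0, payoff 90): pledging 80 → total 220, payoff 10. No gain.

Yes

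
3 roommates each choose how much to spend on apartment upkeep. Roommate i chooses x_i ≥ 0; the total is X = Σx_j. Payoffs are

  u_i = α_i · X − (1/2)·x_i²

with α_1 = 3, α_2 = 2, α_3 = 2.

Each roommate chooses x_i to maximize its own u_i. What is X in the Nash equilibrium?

7

Roommate i's FOC: ∂u_i/∂x_i = α_i − x_i = 0, so x_i* = α_i.
NE contributions = (3, 2, 2); X = 7.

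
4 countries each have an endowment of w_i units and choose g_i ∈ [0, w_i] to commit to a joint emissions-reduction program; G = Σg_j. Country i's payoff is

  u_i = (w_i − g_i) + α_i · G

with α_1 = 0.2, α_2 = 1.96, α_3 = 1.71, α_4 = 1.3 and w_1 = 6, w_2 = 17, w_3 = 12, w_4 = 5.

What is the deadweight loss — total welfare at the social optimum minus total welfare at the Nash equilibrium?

25.02

∂u_i/∂g_i = α_i − 1, so country i contributes w_i if α_i > 1, else 0.
α_i > 1 for i ∈ {2, 3, 4}; NE contributions (0, 17, 12, 5), G = 34.
W^NE = Σw_i − G^NE + (Σα_i)·G^NE = 40 + 4.17·34 = 181.78.
Planner: ∂(Σu_j)/∂g_i = Σα_j − 1 = 4.17 > 0, so everyone contributes w_i; G^SO = 40, W^SO = 40 + 4.17·40 = 206.8.
Deadweight loss = 25.02.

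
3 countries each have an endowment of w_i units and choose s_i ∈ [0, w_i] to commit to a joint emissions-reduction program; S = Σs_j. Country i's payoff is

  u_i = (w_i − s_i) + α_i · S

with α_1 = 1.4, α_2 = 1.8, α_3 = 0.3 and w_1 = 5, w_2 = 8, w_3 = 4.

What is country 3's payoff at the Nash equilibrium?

7.9

∂u_i/∂s_i = α_i − 1, so country i contributes w_i if α_i > 1, else 0.
α_i > 1 for i ∈ {1, 2}; NE contributions (5, 8, 0), S = 13.
u_3 = (4 − 0) + 0.3·13 = 7.9.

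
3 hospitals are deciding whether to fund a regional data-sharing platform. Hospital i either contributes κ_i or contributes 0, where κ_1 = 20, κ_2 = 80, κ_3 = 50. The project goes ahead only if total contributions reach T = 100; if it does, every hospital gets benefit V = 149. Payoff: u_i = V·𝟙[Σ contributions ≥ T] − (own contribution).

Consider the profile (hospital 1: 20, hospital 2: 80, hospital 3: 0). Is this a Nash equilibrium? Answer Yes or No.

Total = 100 ≥ 100: provided.
Hospital 1 (pledges 20, payoff 129): dropping to 0 → total 80, payoff 0. No gain.
Hospital 2 (pledges 80, payoff 69): dropping to 0 → total 20, payoff 0. No gain.
Hospital 3 (pledges 0, payoff 149): pledging 50 → total 150, payoff 99. No gain.

Yes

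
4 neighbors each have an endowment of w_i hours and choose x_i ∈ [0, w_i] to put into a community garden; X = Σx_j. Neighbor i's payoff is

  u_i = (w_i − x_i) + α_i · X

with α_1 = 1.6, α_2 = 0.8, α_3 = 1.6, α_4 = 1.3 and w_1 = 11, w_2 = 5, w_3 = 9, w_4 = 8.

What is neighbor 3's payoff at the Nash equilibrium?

44.8

∂u_i/∂x_i = α_i − 1, so neighbor i contributes w_i if α_i > 1, else 0.
α_i > 1 for i ∈ {1, 3, 4}; NE contributions (11, 0, 9, 8), X = 28.
u_3 = (9 − 9) + 1.6·28 = 44.8.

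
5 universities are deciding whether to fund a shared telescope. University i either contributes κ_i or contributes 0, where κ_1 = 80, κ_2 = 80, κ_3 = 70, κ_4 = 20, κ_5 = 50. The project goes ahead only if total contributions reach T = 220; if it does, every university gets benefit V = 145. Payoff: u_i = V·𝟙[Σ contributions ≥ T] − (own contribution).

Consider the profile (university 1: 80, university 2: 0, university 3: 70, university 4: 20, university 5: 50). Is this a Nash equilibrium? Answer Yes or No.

Yes

Total = 220 ≥ 220: provided.
University 1 (pledges 80, payoff 65): dropping to 0 → total 140, payoff 0. No gain.
University 2 (pledges 0, payoff 145): pledging 80 → total 300, payoff 65. No gain.
University 3 (pledges 70, payoff 75): dropping to 0 → total 150, payoff 0. No gain.
University 4 (pledges 20, payoff 125): dropping to 0 → total 200, payoff 0. No gain.
University 5 (pledges 50, payoff 95): dropping to 0 → total 170, payoff 0. No gain.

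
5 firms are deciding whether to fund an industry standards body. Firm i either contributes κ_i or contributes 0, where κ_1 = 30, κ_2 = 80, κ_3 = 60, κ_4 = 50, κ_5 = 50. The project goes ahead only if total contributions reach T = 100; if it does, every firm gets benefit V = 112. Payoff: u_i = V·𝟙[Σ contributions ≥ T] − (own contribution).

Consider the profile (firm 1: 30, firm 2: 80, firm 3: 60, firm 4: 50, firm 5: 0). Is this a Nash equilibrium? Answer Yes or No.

No

Total = 220 ≥ 100: provided.
Firm 1 (pledges 30, payoff 82): dropping to 0 → total 190, payoff 112. Profitable deviation.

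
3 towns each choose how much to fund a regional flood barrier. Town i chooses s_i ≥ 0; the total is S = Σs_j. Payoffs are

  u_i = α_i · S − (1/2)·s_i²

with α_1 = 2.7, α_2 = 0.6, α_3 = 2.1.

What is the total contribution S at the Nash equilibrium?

Town i's FOC: ∂u_i/∂s_i = α_i − s_i = 0, so s_i* = α_i.
NE contributions = (2.7, 0.6, 2.1); S = 5.4.

5.4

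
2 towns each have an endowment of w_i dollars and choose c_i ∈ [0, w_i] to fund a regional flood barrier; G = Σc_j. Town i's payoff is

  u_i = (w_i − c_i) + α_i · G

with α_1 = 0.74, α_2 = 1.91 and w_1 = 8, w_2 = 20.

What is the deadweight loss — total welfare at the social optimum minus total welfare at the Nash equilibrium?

13.2

∂u_i/∂c_i = α_i − 1, so town i contributes w_i if α_i > 1, else 0.
α_i > 1 for i ∈ {2}; NE contributions (0, 20), G = 20.
W^NE = Σw_i − G^NE + (Σα_i)·G^NE = 28 + 1.65·20 = 61.
Planner: ∂(Σu_j)/∂c_i = Σα_j − 1 = 1.65 > 0, so everyone contributes w_i; G^SO = 28, W^SO = 28 + 1.65·28 = 74.2.
Deadweight loss = 13.2.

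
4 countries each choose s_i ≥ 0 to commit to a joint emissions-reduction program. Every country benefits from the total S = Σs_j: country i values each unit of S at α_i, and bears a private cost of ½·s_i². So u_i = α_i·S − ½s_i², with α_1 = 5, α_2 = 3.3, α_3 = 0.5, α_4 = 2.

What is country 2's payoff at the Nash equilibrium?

30.195

Country i's FOC: ∂u_i/∂s_i = α_i − s_i = 0, so s_i* = α_i.
NE contributions = (5, 3.3, 0.5, 2); S = 10.8.
u_2 = α_2·S − ½·(s_2)² = 3.3·10.8 − ½·3.3² = 30.195.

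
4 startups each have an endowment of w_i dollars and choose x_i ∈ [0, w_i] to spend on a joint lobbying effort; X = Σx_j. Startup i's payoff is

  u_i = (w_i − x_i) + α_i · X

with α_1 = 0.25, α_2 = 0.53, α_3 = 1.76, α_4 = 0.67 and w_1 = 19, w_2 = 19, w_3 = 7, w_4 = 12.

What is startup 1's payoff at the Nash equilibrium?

20.75

∂u_i/∂x_i = α_i − 1, so startup i contributes w_i if α_i > 1, else 0.
α_i > 1 for i ∈ {3}; NE contributions (0, 0, 7, 0), X = 7.
u_1 = (19 − 0) + 0.25·7 = 20.75.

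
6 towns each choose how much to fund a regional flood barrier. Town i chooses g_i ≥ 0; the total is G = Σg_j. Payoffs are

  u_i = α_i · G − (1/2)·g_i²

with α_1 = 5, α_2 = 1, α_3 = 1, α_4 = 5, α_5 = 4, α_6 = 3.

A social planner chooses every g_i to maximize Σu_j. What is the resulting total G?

114

Planner FOC: ∂(Σu_j)/∂g_i = (Σα_j) − g_i = 0, so g_i^SO = Σα_j = 19 for every i; G^SO = 114.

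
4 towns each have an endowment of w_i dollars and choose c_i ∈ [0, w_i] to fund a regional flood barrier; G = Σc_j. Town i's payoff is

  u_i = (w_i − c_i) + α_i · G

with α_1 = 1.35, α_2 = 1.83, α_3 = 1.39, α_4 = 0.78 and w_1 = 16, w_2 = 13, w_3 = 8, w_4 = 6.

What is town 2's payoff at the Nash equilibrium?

∂u_i/∂c_i = α_i − 1, so town i contributes w_i if α_i > 1, else 0.
α_i > 1 for i ∈ {1, 2, 3}; NE contributions (16, 13, 8, 0), G = 37.
u_2 = (13 − 13) + 1.83·37 = 67.71.

67.71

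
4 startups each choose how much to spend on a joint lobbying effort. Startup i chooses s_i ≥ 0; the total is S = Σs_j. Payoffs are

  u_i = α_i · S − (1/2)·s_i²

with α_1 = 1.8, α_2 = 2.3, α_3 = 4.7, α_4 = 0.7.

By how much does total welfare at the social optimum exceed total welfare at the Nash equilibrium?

105.805

Startup i's FOC: ∂u_i/∂s_i = α_i − s_i = 0, so s_i* = α_i.
NE contributions = (1.8, 2.3, 4.7, 0.7); S = 9.5.
W^NE = (Σα)·S − ½Σα_i² = 9.5² − ½·31.11 = 74.695.
Planner sets s_i = Σα_j = 9.5 for every i, so S^SO = 4·9.5 = 38.
W^SO = (Σα)·S^SO − ½·4·(Σα)² = (4/2)·9.5² = 180.5.
Deadweight loss = W^SO − W^NE = 105.805.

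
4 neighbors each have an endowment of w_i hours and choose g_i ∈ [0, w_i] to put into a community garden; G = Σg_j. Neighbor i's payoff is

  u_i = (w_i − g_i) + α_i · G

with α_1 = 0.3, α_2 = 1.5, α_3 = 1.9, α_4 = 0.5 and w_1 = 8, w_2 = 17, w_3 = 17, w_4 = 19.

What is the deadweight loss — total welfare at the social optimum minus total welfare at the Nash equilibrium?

∂u_i/∂g_i = α_i − 1, so neighbor i contributes w_i if α_i > 1, else 0.
α_i > 1 for i ∈ {2, 3}; NE contributions (0, 17, 17, 0), G = 34.
W^NE = Σw_i − G^NE + (Σα_i)·G^NE = 61 + 3.2·34 = 169.8.
Planner: ∂(Σu_j)/∂g_i = Σα_j − 1 = 3.2 > 0, so everyone contributes w_i; G^SO = 61, W^SO = 61 + 3.2·61 = 256.2.
Deadweight loss = 86.4.

86.4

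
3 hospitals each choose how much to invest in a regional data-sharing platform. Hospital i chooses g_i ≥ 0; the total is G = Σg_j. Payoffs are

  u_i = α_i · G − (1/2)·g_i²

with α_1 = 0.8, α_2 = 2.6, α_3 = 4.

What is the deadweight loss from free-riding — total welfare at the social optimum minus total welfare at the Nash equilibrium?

Hospital i's FOC: ∂u_i/∂g_i = α_i − g_i = 0, so g_i* = α_i.
NE contributions = (0.8, 2.6, 4); G = 7.4.
W^NE = (Σα)·G − ½Σα_i² = 7.4² − ½·23.4 = 43.06.
Planner sets g_i = Σα_j = 7.4 for every i, so G^SO = 3·7.4 = 22.2.
W^SO = (Σα)·G^SO − ½·3·(Σα)² = (3/2)·7.4² = 82.14.
Deadweight loss = W^SO − W^NE = 39.08.

39.08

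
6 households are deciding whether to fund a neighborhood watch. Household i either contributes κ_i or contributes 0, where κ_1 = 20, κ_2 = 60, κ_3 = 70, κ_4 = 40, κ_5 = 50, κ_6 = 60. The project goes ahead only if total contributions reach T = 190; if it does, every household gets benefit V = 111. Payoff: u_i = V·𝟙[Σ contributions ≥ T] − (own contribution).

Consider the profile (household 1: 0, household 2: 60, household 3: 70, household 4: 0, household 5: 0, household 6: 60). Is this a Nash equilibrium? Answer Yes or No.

Yes

Total = 190 ≥ 190: provided.
Household 1 (pledges 0, payoff 111): pledging 20 → total 210, payoff 91. No gain.
Household 2 (pledges 60, payoff 51): dropping to 0 → total 130, payoff 0. No gain.
Household 3 (pledges 70, payoff 41): dropping to 0 → total 120, payoff 0. No gain.
Household 4 (pledges 0, payoff 111): pledging 40 → total 230, payoff 71. No gain.
Household 5 (pledges 0, payoff 111): pledging 50 → total 240, payoff 61. No gain.
Household 6 (pledges 60, payoff 51): dropping to 0 → total 130, payoff 0. No gain.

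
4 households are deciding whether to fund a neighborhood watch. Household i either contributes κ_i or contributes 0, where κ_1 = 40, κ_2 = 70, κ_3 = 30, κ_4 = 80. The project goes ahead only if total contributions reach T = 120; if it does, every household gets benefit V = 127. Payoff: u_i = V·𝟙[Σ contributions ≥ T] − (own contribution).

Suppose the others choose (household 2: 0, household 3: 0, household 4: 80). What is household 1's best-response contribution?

Others' total = 80. Contributing 40 brings total to 120 ≥ 120: gain V − κ_1 = 87.
Best response: 40.

40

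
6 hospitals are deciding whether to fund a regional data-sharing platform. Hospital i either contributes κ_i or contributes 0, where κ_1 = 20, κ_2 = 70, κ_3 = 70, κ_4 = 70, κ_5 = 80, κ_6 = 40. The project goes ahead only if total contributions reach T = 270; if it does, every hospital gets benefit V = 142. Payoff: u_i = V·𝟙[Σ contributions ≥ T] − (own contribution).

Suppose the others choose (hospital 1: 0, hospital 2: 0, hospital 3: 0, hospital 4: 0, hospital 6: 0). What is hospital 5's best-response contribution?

0

Others' total = 0. Even contributing 80 gives 80 < 270: no benefit either way.
Best response: 0.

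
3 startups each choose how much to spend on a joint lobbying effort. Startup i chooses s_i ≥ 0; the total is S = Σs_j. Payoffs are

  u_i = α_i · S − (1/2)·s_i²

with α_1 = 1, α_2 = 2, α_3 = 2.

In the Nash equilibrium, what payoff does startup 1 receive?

4.5

Startup i's FOC: ∂u_i/∂s_i = α_i − s_i = 0, so s_i* = α_i.
NE contributions = (1, 2, 2); S = 5.
u_1 = α_1·S − ½·(s_1)² = 1·5 − ½·1² = 4.5.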